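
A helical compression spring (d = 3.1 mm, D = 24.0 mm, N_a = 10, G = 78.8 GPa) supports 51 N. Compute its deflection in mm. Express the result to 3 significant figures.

k = Gd⁴/(8D³N_a) = (78.8×10³)(3.1⁴)/(8·24.0³·10) = 6.5804 N/mm
δ = F/k = 51 / 6.5804 = 7.7503 mm

7.75 mm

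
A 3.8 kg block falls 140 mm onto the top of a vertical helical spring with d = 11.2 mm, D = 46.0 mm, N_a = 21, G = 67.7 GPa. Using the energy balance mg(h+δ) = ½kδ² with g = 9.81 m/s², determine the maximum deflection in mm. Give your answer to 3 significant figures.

13.2 mm

k = Gd⁴/(8D³N_a) = (67.7×10³)(11.2⁴)/(8·46.0³·21) = 65.145 N/mm
W = mg = 3.8 × 9.81 = 37.278 N
½kδ² − Wδ − Wh = 0 → δ = (W + √(W² + 2kWh))/k
δ = (37.278 + √(1389.6 + 679968))/65.145 = (37.278 + 825.44)/65.145 = 13.243 mm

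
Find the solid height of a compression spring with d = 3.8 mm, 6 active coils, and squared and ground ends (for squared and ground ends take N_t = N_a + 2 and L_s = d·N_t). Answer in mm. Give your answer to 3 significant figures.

squared and ground ends: N_t = N_a + 2 = 6 + 2 = 8
L_s = d·N_t = 3.8 × 8 = 30.4 mm

30.4 mm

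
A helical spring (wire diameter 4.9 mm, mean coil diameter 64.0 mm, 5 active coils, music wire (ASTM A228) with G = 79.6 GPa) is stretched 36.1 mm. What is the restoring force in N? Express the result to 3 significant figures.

158 N

k = Gd⁴/(8D³N_a) = (79.6×10³)(4.9⁴)/(8·64.0³·5) = 4.3762 N/mm
F = k·δ = 4.3762 × 36.1 = 157.98 N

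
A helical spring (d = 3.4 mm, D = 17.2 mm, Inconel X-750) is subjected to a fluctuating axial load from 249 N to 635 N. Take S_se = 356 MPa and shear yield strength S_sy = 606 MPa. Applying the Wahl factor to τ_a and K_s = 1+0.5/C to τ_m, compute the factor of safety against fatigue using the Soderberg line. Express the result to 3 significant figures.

C = D/d = 17.2/3.4 = 5.0588; K_W = (4C−1)/(4C−4)+0.615/C = 1.3064; K_s = 1+0.5/C = 1.0988
F_a = (F_max−F_min)/2 = 193 N; F_m = (F_max+F_min)/2 = 442 N
τ_a = K_W·8F_aD/(πd³) = 1.3064 × 215.07 = 280.96 MPa
τ_m = K_s·8F_mD/(πd³) = 1.0988 × 492.55 = 541.24 MPa
Soderberg: 1/n_f = τ_a/S_se + τ_m/S_sy = 280.96/356 + 541.24/606 = 0.78922 + 0.89313 = 1.6824
n_f = 1/1.6824 = 0.5944

0.594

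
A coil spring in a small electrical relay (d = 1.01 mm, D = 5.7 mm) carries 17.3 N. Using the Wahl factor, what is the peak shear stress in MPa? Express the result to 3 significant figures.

Spring index C = D/d = 5.7/1.01 = 5.6436
K_W = (4C−1)/(4C−4) + 0.615/C = 21.574/18.574 + 0.1090 = 1.2705
τ₀ = 8FD/(πd³) = 8·17.3·5.7/(π·1.01³) = 788.88/3.2368 = 243.72 MPa
τ_max = K·τ₀ = 1.2705 × 243.72 = 309.65 MPa

310 MPa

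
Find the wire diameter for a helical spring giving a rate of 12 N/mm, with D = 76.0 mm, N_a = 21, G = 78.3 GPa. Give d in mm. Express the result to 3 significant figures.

10.3 mm

d = (8D³N_a·k / G)^(1/4) = (8·76.0³·21·12 / (78.3×10³))^0.25
  = (11302)^0.25 = 10.3108 mm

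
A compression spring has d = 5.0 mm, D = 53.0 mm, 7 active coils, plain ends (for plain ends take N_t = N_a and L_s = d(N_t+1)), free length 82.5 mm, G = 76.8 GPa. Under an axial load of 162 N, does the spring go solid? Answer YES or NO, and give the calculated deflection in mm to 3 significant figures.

NO, δ = 28.1 mm

k = Gd⁴/(8D³N_a) = (76.8×10³)(5.0⁴)/(8·53.0³·7) = 5.7574 N/mm
N_t = 7; L_s = 5.0·8 = 40 mm; δ_solid = L₀ − L_s = 82.5 − 40 = 42.5 mm
δ = F/k = 162/5.7574 = 28.138 mm
δ < δ_solid → spring does not go solid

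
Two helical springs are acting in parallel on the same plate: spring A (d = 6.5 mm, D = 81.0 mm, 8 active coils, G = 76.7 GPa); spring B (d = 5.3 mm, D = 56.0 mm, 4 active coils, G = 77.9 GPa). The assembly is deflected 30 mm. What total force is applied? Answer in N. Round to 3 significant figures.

449 N

k_A = Gd⁴/(8D³N_a) = (76.7×10³)(6.5⁴)/(8·81.0³·8) = 4.0254 N/mm
k_B = Gd⁴/(8D³N_a) = (77.9×10³)(5.3⁴)/(8·56.0³·4) = 10.938 N/mm
Parallel: k_eq = 4.0254 + 10.938 = 14.963 N/mm
F = k_eq·δ = 14.963·30 = 448.89 N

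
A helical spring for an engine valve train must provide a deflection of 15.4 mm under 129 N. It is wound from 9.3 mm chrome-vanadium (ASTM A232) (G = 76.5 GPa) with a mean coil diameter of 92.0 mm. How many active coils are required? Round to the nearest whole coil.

11

Required rate k = F/δ = 129/15.4 = 8.3766 N/mm
N_a = Gd⁴/(8D³k) = (76.5×10³ × 9.3⁴)/(8 × 92.0³ × 8.3766)
    = 5.7226e+08 / 5.21822e+07 = 10.97 → 11 coils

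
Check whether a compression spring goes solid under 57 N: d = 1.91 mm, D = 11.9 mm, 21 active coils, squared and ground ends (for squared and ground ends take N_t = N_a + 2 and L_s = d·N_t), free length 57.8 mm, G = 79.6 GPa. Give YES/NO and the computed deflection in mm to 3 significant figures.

YES, δ = 15.2 mm

k = Gd⁴/(8D³N_a) = (79.6×10³)(1.91⁴)/(8·11.9³·21) = 3.7419 N/mm
N_t = 23; L_s = 1.91·23 = 43.93 mm; δ_solid = L₀ − L_s = 57.8 − 43.93 = 13.87 mm
δ = F/k = 57/3.7419 = 15.233 mm
δ ≥ δ_solid → spring goes solid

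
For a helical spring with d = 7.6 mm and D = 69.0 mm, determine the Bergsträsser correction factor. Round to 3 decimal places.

C = D/d = 69.0/7.6 = 9.0789
K_B = (4C+2)/(4C−3) = 38.316/33.316 = 1.1501

1.150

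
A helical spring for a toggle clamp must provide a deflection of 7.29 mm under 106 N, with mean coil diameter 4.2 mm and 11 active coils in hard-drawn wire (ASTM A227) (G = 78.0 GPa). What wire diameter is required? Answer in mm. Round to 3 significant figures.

Required rate k = F/δ = 106/7.29 = 14.54 N/mm
d = (8D³N_a·k / G)^(1/4) = (8·4.2³·11·14.54 / (78.0×10³))^0.25
  = (1.2154)^0.25 = 1.0500 mm

1.05 mm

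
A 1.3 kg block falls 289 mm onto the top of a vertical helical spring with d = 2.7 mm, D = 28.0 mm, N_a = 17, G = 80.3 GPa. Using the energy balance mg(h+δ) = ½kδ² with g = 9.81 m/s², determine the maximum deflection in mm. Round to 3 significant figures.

k = Gd⁴/(8D³N_a) = (80.3×10³)(2.7⁴)/(8·28.0³·17) = 1.4294 N/mm
W = mg = 1.3 × 9.81 = 12.753 N
½kδ² − Wδ − Wh = 0 → δ = (W + √(W² + 2kWh))/k
δ = (12.753 + √(162.64 + 10536.5))/1.4294 = (12.753 + 103.44)/1.4294 = 81.285 mm

81.3 mm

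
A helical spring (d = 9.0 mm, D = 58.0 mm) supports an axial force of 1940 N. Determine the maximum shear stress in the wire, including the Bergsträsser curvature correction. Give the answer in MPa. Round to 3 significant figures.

479 MPa

Spring index C = D/d = 58.0/9.0 = 6.4444
K_B = (4C+2)/(4C−3) = 27.778/22.778 = 1.2195
τ₀ = 8FD/(πd³) = 8·1940·58.0/(π·9.0³) = 900160/2290.2 = 393.05 MPa
τ_max = K·τ₀ = 1.2195 × 393.05 = 479.32 MPa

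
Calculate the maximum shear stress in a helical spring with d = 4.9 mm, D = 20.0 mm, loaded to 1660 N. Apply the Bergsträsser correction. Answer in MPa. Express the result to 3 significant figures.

988 MPa

Spring index C = D/d = 20.0/4.9 = 4.0816
K_B = (4C+2)/(4C−3) = 18.327/13.327 = 1.3752
τ₀ = 8FD/(πd³) = 8·1660·20.0/(π·4.9³) = 265600/369.61 = 718.6 MPa
τ_max = K·τ₀ = 1.3752 × 718.6 = 988.22 MPa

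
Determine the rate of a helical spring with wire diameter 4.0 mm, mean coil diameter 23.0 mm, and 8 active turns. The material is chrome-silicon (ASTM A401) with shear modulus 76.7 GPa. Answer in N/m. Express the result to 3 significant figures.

k = Gd⁴/(8D³N_a) = (76.7×10³ × 4.0⁴) / (8 × 23.0³ × 8)
  = 1.96352e+07 / 778688 = 25.216 N/mm = 25216 N/m

25200 N/m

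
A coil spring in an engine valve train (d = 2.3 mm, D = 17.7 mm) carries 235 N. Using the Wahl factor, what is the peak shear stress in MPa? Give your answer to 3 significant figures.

Spring index C = D/d = 17.7/2.3 = 7.6957
K_W = (4C−1)/(4C−4) + 0.615/C = 29.783/26.783 + 0.0799 = 1.1919
τ₀ = 8FD/(πd³) = 8·235·17.7/(π·2.3³) = 33276/38.224 = 870.56 MPa
τ_max = K·τ₀ = 1.1919 × 870.56 = 1037.6 MPa

1040 MPa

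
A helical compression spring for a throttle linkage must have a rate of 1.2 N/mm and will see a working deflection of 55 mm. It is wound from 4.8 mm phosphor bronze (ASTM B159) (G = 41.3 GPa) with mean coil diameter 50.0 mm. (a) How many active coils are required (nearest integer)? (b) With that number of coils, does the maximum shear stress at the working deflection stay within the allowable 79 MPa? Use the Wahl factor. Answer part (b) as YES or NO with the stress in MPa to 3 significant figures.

N_a = Gd⁴/(8D³k) = (41.3×10³)(4.8⁴)/(8·50.0³·1.2) = 18.27 → N_a = 18
Actual rate k = Gd⁴/(8D³·18) = 1.218 N/mm
Working load F = kδ = 1.218·55 = 66.989 N
C = 50.0/4.8 = 10.4167; K_W = (4C−1)/(4C−4)+0.615/C = 1.1387
τ_max = K_W·8FD/(πd³) = 1.1387·77.124 = 87.82 MPa
τ_max > 79 MPa → exceeds allowable

(a) 18 coils; (b) NO, τ_max = 87.8 MPa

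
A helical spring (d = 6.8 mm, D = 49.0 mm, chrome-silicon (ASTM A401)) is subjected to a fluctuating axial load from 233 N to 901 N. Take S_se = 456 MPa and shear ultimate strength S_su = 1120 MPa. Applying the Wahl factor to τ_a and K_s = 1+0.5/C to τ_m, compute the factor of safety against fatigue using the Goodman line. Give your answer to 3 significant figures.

1.77

C = D/d = 49.0/6.8 = 7.2059; K_W = (4C−1)/(4C−4)+0.615/C = 1.2062; K_s = 1+0.5/C = 1.0694
F_a = (F_max−F_min)/2 = 334 N; F_m = (F_max+F_min)/2 = 567 N
τ_a = K_W·8F_aD/(πd³) = 1.2062 × 132.54 = 159.87 MPa
τ_m = K_s·8F_mD/(πd³) = 1.0694 × 225.01 = 240.62 MPa
Goodman: 1/n_f = τ_a/S_se + τ_m/S_su = 159.87/456 + 240.62/1120 = 0.35060 + 0.21484 = 0.56544
n_f = 1/0.56544 = 1.769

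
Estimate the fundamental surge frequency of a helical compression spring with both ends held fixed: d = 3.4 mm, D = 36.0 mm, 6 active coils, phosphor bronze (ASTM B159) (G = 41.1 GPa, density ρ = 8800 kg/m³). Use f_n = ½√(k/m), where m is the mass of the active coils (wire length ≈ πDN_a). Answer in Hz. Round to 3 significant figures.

k = Gd⁴/(8D³N_a) = (41.1×10³)(3.4⁴)/(8·36.0³·6) = 2.4525 N/mm = 2452.5 N/m
Wire length L = πDN_a = π·36.0·6 = 678.58 mm
m = ρ·(πd²/4)·L = 8800 × 9.0792×10⁻⁶ m² × 0.67858 m = 0.054217 kg
f_n = ½√(k/m) = 0.5·√(2452.5/0.054217) = 0.5·√(45235) = 106.34 Hz

106 Hz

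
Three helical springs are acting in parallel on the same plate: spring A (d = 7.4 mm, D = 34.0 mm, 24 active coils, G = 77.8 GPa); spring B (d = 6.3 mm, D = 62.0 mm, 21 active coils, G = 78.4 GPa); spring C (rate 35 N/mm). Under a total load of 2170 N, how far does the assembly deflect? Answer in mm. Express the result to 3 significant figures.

31.4 mm

k_A = Gd⁴/(8D³N_a) = (77.8×10³)(7.4⁴)/(8·34.0³·24) = 30.915 N/mm
k_B = Gd⁴/(8D³N_a) = (78.4×10³)(6.3⁴)/(8·62.0³·21) = 3.0846 N/mm
Parallel: k_eq = 30.915 + 3.0846 + 35 = 69 N/mm
δ = F/k_eq = 2170/69 = 31.449 mm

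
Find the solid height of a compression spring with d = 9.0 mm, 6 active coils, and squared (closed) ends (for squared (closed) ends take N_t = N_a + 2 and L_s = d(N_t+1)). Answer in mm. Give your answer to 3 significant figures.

squared (closed) ends: N_t = N_a + 2 = 6 + 2 = 8
L_s = d·(N_t+1) = 9.0 × 9 = 81 mm

81.0 mm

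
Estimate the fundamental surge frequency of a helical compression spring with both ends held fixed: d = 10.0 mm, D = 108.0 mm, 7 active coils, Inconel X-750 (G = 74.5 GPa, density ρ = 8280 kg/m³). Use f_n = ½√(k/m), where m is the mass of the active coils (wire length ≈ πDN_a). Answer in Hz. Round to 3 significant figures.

41.3 Hz

k = Gd⁴/(8D³N_a) = (74.5×10³)(10.0⁴)/(8·108.0³·7) = 10.561 N/mm = 10561 N/m
Wire length L = πDN_a = π·108.0·7 = 2375 mm
m = ρ·(πd²/4)·L = 8280 × 78.54×10⁻⁶ m² × 2.375 m = 1.5445 kg
f_n = ½√(k/m) = 0.5·√(10561/1.5445) = 0.5·√(6837.6) = 41.345 Hz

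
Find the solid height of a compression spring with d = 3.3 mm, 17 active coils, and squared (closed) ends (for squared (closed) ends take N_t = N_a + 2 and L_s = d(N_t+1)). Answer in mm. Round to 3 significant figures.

66.0 mm

squared (closed) ends: N_t = N_a + 2 = 17 + 2 = 19
L_s = d·(N_t+1) = 3.3 × 20 = 66 mm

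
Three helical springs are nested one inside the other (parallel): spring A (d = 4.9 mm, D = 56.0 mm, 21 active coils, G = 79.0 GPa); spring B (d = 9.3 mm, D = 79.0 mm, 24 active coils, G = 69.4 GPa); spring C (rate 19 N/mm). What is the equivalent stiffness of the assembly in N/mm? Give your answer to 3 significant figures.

26.0 N/mm

k_A = Gd⁴/(8D³N_a) = (79.0×10³)(4.9⁴)/(8·56.0³·21) = 1.5436 N/mm
k_B = Gd⁴/(8D³N_a) = (69.4×10³)(9.3⁴)/(8·79.0³·24) = 5.4841 N/mm
Parallel: k_eq = 1.5436 + 5.4841 + 19 = 26.028 N/mm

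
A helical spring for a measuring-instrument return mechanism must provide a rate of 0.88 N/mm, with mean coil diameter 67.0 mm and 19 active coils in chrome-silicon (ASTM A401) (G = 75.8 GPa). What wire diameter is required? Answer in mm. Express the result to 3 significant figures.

4.80 mm

d = (8D³N_a·k / G)^(1/4) = (8·67.0³·19·0.88 / (75.8×10³))^0.25
  = (530.74)^0.25 = 4.7998 mm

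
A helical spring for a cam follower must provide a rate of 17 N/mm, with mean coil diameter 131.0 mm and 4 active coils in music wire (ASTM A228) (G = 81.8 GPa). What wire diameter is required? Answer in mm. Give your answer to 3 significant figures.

d = (8D³N_a·k / G)^(1/4) = (8·131.0³·4·17 / (81.8×10³))^0.25
  = (14951)^0.25 = 11.0577 mm

11.1 mm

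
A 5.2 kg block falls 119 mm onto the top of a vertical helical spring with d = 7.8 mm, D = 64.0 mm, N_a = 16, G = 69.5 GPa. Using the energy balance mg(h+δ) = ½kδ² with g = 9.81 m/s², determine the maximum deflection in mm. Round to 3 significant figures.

k = Gd⁴/(8D³N_a) = (69.5×10³)(7.8⁴)/(8·64.0³·16) = 7.6668 N/mm
W = mg = 5.2 × 9.81 = 51.012 N
½kδ² − Wδ − Wh = 0 → δ = (W + √(W² + 2kWh))/k
δ = (51.012 + √(2602.2 + 93081.3))/7.6668 = (51.012 + 309.33)/7.6668 = 47 mm

47.0 mm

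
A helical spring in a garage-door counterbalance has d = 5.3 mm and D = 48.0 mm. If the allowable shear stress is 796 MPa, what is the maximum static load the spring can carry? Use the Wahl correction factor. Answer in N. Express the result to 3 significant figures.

835 N

C = D/d = 48.0/5.3 = 9.0566
K_W = (4C−1)/(4C−4) + 0.615/C = 35.226/32.226 + 0.0679 = 1.1610
τ_max = K·8FD/(πd³) → F_max = τ_allow·πd³/(8DK)
F_max = 796·π·5.3³/(8·48.0·1.1610) = 3.723e+05/445.82 = 835.08 N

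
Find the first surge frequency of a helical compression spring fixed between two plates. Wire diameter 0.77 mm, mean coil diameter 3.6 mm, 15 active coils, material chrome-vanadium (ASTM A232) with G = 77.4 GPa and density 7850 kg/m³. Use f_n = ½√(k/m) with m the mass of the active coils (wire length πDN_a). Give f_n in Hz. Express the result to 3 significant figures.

k = Gd⁴/(8D³N_a) = (77.4×10³)(0.77⁴)/(8·3.6³·15) = 4.8598 N/mm = 4859.8 N/m
Wire length L = πDN_a = π·3.6·15 = 169.65 mm
m = ρ·(πd²/4)·L = 7850 × 0.46566×10⁻⁶ m² × 0.16965 m = 0.00062013 kg
f_n = ½√(k/m) = 0.5·√(4859.8/0.00062013) = 0.5·√(7.8367e+06) = 1399.7 Hz

1400 Hz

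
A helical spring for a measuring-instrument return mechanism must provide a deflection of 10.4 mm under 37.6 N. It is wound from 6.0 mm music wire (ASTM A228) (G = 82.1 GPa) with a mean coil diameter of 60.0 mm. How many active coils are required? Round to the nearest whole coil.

Required rate k = F/δ = 37.6/10.4 = 3.6154 N/mm
N_a = Gd⁴/(8D³k) = (82.1×10³ × 6.0⁴)/(8 × 60.0³ × 3.6154)
    = 1.06402e+08 / 6.24738e+06 = 17.03 → 17 coils

17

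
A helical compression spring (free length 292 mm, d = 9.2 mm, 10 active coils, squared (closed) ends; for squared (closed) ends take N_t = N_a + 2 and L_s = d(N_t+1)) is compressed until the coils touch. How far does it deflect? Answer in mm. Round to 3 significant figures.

172 mm

N_t = 12; L_s = 9.2·13 = 119.6 mm
δ_solid = L₀ − L_s = 292 − 119.6 = 172.4 mm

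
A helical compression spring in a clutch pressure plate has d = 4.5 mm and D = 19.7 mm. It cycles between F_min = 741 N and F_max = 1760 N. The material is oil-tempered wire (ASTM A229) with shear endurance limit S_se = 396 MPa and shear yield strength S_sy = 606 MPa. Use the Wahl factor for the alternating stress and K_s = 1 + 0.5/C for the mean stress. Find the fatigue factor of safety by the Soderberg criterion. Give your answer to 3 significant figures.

0.448

C = D/d = 19.7/4.5 = 4.3778; K_W = (4C−1)/(4C−4)+0.615/C = 1.3625; K_s = 1+0.5/C = 1.1142
F_a = (F_max−F_min)/2 = 509.5 N; F_m = (F_max+F_min)/2 = 1250.5 N
τ_a = K_W·8F_aD/(πd³) = 1.3625 × 280.49 = 382.17 MPa
τ_m = K_s·8F_mD/(πd³) = 1.1142 × 688.42 = 767.04 MPa
Soderberg: 1/n_f = τ_a/S_se + τ_m/S_sy = 382.17/396 + 767.04/606 = 0.96508 + 1.26575 = 2.2308
n_f = 1/2.2308 = 0.4483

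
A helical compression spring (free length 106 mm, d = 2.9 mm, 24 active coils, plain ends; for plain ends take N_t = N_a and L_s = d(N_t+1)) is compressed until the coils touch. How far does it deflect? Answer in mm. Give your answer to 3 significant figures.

N_t = 24; L_s = 2.9·25 = 72.5 mm
δ_solid = L₀ − L_s = 106 − 72.5 = 33.5 mm

33.5 mm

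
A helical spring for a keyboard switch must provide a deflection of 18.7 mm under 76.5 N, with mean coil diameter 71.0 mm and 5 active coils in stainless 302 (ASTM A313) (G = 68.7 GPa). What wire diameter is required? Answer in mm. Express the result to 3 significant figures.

5.40 mm

Required rate k = F/δ = 76.5/18.7 = 4.0909 N/mm
d = (8D³N_a·k / G)^(1/4) = (8·71.0³·5·4.0909 / (68.7×10³))^0.25
  = (852.51)^0.25 = 5.4035 mm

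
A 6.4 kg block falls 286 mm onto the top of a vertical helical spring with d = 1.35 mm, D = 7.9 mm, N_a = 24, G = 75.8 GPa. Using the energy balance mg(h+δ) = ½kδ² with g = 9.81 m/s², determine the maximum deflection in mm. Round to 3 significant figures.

k = Gd⁴/(8D³N_a) = (75.8×10³)(1.35⁴)/(8·7.9³·24) = 2.6596 N/mm
W = mg = 6.4 × 9.81 = 62.784 N
½kδ² − Wδ − Wh = 0 → δ = (W + √(W² + 2kWh))/k
δ = (62.784 + √(3941.8 + 95513.9))/2.6596 = (62.784 + 315.37)/2.6596 = 142.18 mm

142 mm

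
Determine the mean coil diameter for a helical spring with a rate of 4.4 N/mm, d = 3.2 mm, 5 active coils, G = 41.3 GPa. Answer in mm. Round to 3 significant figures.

D = (Gd⁴/(8N_a·k))^(1/3) = (41.3×10³·3.2⁴/(8·5·4.4))^(1/3)
  = (24605.8)^(1/3) = 29.0857 mm

29.1 mm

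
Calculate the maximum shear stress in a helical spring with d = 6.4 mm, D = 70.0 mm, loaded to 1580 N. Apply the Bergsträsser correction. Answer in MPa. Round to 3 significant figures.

Spring index C = D/d = 70.0/6.4 = 10.9375
K_B = (4C+2)/(4C−3) = 45.750/40.750 = 1.1227
τ₀ = 8FD/(πd³) = 8·1580·70.0/(π·6.4³) = 884800/823.55 = 1074.4 MPa
τ_max = K·τ₀ = 1.1227 × 1074.4 = 1206.2 MPa

1210 MPa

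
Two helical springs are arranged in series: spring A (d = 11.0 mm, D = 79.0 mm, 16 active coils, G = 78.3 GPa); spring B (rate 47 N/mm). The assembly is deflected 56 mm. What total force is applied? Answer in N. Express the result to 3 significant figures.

734 N

k_A = Gd⁴/(8D³N_a) = (78.3×10³)(11.0⁴)/(8·79.0³·16) = 18.165 N/mm
Series: 1/k_eq = 1/18.165 + 1/47 = 0.076327; k_eq = 13.102 N/mm
F = k_eq·δ = 13.102·56 = 733.69 N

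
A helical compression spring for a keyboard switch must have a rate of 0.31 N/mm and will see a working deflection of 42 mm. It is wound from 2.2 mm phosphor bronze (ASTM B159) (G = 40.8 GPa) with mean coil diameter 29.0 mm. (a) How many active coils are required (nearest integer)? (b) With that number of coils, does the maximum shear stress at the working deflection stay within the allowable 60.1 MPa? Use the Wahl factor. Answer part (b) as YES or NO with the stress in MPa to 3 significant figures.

N_a = Gd⁴/(8D³k) = (40.8×10³)(2.2⁴)/(8·29.0³·0.31) = 15.8 → N_a = 16
Actual rate k = Gd⁴/(8D³·16) = 0.30616 N/mm
Working load F = kδ = 0.30616·42 = 12.859 N
C = 29.0/2.2 = 13.1818; K_W = (4C−1)/(4C−4)+0.615/C = 1.1082
τ_max = K_W·8FD/(πd³) = 1.1082·89.18 = 98.831 MPa
τ_max > 60.1 MPa → exceeds allowable

(a) 16 coils; (b) NO, τ_max = 98.8 MPa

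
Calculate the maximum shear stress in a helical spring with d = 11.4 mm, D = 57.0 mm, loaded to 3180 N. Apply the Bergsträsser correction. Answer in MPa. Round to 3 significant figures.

403 MPa

Spring index C = D/d = 57.0/11.4 = 5.0000
K_B = (4C+2)/(4C−3) = 22.000/17.000 = 1.2941
τ₀ = 8FD/(πd³) = 8·3180·57.0/(π·11.4³) = 1.45008e+06/4654.4 = 311.55 MPa
τ_max = K·τ₀ = 1.2941 × 311.55 = 403.18 MPa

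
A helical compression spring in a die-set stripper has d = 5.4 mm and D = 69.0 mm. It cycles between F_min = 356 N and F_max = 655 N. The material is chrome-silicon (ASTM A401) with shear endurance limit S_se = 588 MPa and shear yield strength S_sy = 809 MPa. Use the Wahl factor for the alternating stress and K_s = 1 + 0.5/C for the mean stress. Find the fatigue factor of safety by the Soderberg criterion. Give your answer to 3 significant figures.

0.962

C = D/d = 69.0/5.4 = 12.7778; K_W = (4C−1)/(4C−4)+0.615/C = 1.1118; K_s = 1+0.5/C = 1.0391
F_a = (F_max−F_min)/2 = 149.5 N; F_m = (F_max+F_min)/2 = 505.5 N
τ_a = K_W·8F_aD/(πd³) = 1.1118 × 166.82 = 185.47 MPa
τ_m = K_s·8F_mD/(πd³) = 1.0391 × 564.06 = 586.14 MPa
Soderberg: 1/n_f = τ_a/S_se + τ_m/S_sy = 185.47/588 + 586.14/809 = 0.31543 + 0.72452 = 1.0399
n_f = 1/1.0399 = 0.9616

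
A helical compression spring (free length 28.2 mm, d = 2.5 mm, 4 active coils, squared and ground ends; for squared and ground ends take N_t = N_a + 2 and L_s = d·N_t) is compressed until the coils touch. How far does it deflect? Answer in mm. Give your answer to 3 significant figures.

N_t = 6; L_s = 2.5·6 = 15 mm
δ_solid = L₀ − L_s = 28.2 − 15 = 13.2 mm

13.2 mm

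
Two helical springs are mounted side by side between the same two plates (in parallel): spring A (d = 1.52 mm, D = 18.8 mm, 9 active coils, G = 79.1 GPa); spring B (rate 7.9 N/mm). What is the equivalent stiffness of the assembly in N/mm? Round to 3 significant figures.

k_A = Gd⁴/(8D³N_a) = (79.1×10³)(1.52⁴)/(8·18.8³·9) = 0.88256 N/mm
Parallel: k_eq = 0.88256 + 7.9 = 8.7826 N/mm

8.78 N/mm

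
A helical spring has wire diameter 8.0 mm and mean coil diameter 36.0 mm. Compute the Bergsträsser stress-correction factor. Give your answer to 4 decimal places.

1.3333

C = D/d = 36.0/8.0 = 4.5000
K_B = (4C+2)/(4C−3) = 20.000/15.000 = 1.3333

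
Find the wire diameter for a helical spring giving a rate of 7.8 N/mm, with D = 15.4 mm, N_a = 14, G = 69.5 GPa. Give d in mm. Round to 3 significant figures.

d = (8D³N_a·k / G)^(1/4) = (8·15.4³·14·7.8 / (69.5×10³))^0.25
  = (45.908)^0.25 = 2.6030 mm

2.60 mm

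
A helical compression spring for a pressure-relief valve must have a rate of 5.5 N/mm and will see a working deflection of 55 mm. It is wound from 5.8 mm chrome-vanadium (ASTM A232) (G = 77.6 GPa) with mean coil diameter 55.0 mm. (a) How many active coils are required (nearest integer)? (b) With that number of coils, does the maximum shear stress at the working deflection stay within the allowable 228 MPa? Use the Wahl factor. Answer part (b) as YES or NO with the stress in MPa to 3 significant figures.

N_a = Gd⁴/(8D³k) = (77.6×10³)(5.8⁴)/(8·55.0³·5.5) = 12 → N_a = 12
Actual rate k = Gd⁴/(8D³·12) = 5.4981 N/mm
Working load F = kδ = 5.4981·55 = 302.4 N
C = 55.0/5.8 = 9.4828; K_W = (4C−1)/(4C−4)+0.615/C = 1.1533
τ_max = K_W·8FD/(πd³) = 1.1533·217.07 = 250.34 MPa
τ_max > 228 MPa → exceeds allowable

(a) 12 coils; (b) NO, τ_max = 250 MPa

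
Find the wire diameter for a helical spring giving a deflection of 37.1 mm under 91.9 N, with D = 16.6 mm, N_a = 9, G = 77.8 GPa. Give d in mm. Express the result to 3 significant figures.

1.80 mm

Required rate k = F/δ = 91.9/37.1 = 2.4771 N/mm
d = (8D³N_a·k / G)^(1/4) = (8·16.6³·9·2.4771 / (77.8×10³))^0.25
  = (10.486)^0.25 = 1.7995 mm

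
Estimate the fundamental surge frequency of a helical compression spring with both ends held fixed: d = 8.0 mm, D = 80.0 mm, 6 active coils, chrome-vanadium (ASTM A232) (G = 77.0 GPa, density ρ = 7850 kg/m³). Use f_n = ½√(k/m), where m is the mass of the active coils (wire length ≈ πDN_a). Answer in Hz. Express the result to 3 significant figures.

73.4 Hz

k = Gd⁴/(8D³N_a) = (77.0×10³)(8.0⁴)/(8·80.0³·6) = 12.833 N/mm = 12833 N/m
Wire length L = πDN_a = π·80.0·6 = 1508 mm
m = ρ·(πd²/4)·L = 7850 × 50.265×10⁻⁶ m² × 1.508 m = 0.59502 kg
f_n = ½√(k/m) = 0.5·√(12833/0.59502) = 0.5·√(21568) = 73.43 Hz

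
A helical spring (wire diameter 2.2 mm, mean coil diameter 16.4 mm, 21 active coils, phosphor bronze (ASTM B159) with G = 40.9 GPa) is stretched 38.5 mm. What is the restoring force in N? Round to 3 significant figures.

49.8 N

k = Gd⁴/(8D³N_a) = (40.9×10³)(2.2⁴)/(8·16.4³·21) = 1.2929 N/mm
F = k·δ = 1.2929 × 38.5 = 49.778 N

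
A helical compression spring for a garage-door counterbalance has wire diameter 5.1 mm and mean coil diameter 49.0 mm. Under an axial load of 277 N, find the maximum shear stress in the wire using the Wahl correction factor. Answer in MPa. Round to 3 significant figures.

Spring index C = D/d = 49.0/5.1 = 9.6078
K_W = (4C−1)/(4C−4) + 0.615/C = 37.431/34.431 + 0.0640 = 1.1511
τ₀ = 8FD/(πd³) = 8·277·49.0/(π·5.1³) = 108584/416.74 = 260.56 MPa
τ_max = K·τ₀ = 1.1511 × 260.56 = 299.94 MPa

300 MPa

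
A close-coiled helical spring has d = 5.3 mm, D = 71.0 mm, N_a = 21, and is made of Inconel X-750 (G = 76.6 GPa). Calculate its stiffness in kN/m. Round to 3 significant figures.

k = Gd⁴/(8D³N_a) = (76.6×10³ × 5.3⁴) / (8 × 71.0³ × 21)
  = 6.04411e+07 / 6.0129e+07 = 1.0052 N/mm

1.01 kN/m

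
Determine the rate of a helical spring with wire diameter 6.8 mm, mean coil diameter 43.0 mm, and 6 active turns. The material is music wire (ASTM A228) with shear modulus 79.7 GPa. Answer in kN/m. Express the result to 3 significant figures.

k = Gd⁴/(8D³N_a) = (79.7×10³ × 6.8⁴) / (8 × 43.0³ × 6)
  = 1.7041e+08 / 3.81634e+06 = 44.653 N/mm

44.7 kN/m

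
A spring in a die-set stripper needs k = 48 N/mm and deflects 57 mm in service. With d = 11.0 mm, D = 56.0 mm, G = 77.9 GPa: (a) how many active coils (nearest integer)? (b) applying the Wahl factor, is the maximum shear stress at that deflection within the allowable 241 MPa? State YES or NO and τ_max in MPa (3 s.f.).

(a) 17 coils; (b) NO, τ_max = 380 MPa

N_a = Gd⁴/(8D³k) = (77.9×10³)(11.0⁴)/(8·56.0³·48) = 16.91 → N_a = 17
Actual rate k = Gd⁴/(8D³·17) = 47.754 N/mm
Working load F = kδ = 47.754·57 = 2721.9 N
C = 56.0/11.0 = 5.0909; K_W = (4C−1)/(4C−4)+0.615/C = 1.3041
τ_max = K_W·8FD/(πd³) = 1.3041·291.63 = 380.32 MPa
τ_max > 241 MPa → exceeds allowable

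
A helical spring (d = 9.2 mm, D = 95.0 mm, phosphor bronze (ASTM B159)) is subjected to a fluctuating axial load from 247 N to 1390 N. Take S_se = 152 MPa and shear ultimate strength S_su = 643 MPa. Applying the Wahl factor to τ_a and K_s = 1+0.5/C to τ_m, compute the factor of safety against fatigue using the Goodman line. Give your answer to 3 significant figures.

0.573

C = D/d = 95.0/9.2 = 10.3261; K_W = (4C−1)/(4C−4)+0.615/C = 1.1400; K_s = 1+0.5/C = 1.0484
F_a = (F_max−F_min)/2 = 571.5 N; F_m = (F_max+F_min)/2 = 818.5 N
τ_a = K_W·8F_aD/(πd³) = 1.1400 × 177.55 = 202.4 MPa
τ_m = K_s·8F_mD/(πd³) = 1.0484 × 254.28 = 266.6 MPa
Goodman: 1/n_f = τ_a/S_se + τ_m/S_su = 202.4/152 + 266.6/643 = 1.33159 + 0.41461 = 1.7462
n_f = 1/1.7462 = 0.5727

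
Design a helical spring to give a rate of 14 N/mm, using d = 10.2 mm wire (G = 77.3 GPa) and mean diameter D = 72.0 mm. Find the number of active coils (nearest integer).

N_a = Gd⁴/(8D³k) = (77.3×10³ × 10.2⁴)/(8 × 72.0³ × 14)
    = 8.3672e+08 / 4.18038e+07 = 20.02 → 20 coils

20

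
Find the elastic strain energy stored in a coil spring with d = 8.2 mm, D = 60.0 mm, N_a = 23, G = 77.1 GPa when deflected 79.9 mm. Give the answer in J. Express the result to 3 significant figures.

k = Gd⁴/(8D³N_a) = (77.1×10³)(8.2⁴)/(8·60.0³·23) = 8.7708 N/mm
U = ½kδ² = 0.5 × 8.7708 × 79.9² = 27996 N·mm = 27.996 J

28.0 J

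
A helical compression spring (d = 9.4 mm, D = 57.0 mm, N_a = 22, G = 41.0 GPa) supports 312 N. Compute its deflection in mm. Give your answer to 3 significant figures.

31.8 mm

k = Gd⁴/(8D³N_a) = (41.0×10³)(9.4⁴)/(8·57.0³·22) = 9.8211 N/mm
δ = F/k = 312 / 9.8211 = 31.768 mm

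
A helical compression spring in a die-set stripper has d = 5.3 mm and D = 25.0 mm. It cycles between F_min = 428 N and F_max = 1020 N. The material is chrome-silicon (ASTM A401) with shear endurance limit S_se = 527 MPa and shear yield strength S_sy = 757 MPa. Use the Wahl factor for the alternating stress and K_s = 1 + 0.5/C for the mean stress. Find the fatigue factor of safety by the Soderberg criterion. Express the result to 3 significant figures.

1.29

C = D/d = 25.0/5.3 = 4.7170; K_W = (4C−1)/(4C−4)+0.615/C = 1.3322; K_s = 1+0.5/C = 1.1060
F_a = (F_max−F_min)/2 = 296 N; F_m = (F_max+F_min)/2 = 724 N
τ_a = K_W·8F_aD/(πd³) = 1.3322 × 126.57 = 168.62 MPa
τ_m = K_s·8F_mD/(πd³) = 1.1060 × 309.59 = 342.41 MPa
Soderberg: 1/n_f = τ_a/S_se + τ_m/S_sy = 168.62/527 + 342.41/757 = 0.31996 + 0.45232 = 0.77228
n_f = 1/0.77228 = 1.295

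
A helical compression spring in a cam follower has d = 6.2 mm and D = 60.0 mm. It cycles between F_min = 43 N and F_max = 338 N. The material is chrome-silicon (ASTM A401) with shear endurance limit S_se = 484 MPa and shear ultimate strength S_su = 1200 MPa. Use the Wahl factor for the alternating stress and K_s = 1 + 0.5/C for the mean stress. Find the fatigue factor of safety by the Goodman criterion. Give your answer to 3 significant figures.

3.01

C = D/d = 60.0/6.2 = 9.6774; K_W = (4C−1)/(4C−4)+0.615/C = 1.1500; K_s = 1+0.5/C = 1.0517
F_a = (F_max−F_min)/2 = 147.5 N; F_m = (F_max+F_min)/2 = 190.5 N
τ_a = K_W·8F_aD/(πd³) = 1.1500 × 94.56 = 108.74 MPa
τ_m = K_s·8F_mD/(πd³) = 1.0517 × 122.13 = 128.44 MPa
Goodman: 1/n_f = τ_a/S_se + τ_m/S_su = 108.74/484 + 128.44/1200 = 0.22467 + 0.10703 = 0.33171
n_f = 1/0.33171 = 3.015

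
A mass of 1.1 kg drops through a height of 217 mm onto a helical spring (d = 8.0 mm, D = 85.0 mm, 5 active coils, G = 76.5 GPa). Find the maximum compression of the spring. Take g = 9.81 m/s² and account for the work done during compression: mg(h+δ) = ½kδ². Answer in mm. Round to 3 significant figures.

k = Gd⁴/(8D³N_a) = (76.5×10³)(8.0⁴)/(8·85.0³·5) = 12.756 N/mm
W = mg = 1.1 × 9.81 = 10.791 N
½kδ² − Wδ − Wh = 0 → δ = (W + √(W² + 2kWh))/k
δ = (10.791 + √(116.45 + 59738.7))/12.756 = (10.791 + 244.65)/12.756 = 20.026 mm

20.0 mm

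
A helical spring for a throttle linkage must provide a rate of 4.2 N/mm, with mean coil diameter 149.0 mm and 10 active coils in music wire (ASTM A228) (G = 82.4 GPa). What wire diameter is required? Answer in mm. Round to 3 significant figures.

10.8 mm

d = (8D³N_a·k / G)^(1/4) = (8·149.0³·10·4.2 / (82.4×10³))^0.25
  = (13489)^0.25 = 10.7769 mm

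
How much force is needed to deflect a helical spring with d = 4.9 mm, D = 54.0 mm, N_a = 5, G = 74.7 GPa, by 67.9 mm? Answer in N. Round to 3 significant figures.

464 N

k = Gd⁴/(8D³N_a) = (74.7×10³)(4.9⁴)/(8·54.0³·5) = 6.837 N/mm
F = k·δ = 6.837 × 67.9 = 464.23 N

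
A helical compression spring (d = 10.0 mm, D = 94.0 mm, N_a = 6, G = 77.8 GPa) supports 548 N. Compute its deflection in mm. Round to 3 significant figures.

28.1 mm

k = Gd⁴/(8D³N_a) = (77.8×10³)(10.0⁴)/(8·94.0³·6) = 19.514 N/mm
δ = F/k = 548 / 19.514 = 28.082 mm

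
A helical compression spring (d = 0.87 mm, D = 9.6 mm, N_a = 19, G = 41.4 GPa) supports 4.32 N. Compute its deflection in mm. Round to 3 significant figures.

k = Gd⁴/(8D³N_a) = (41.4×10³)(0.87⁴)/(8·9.6³·19) = 0.17637 N/mm
δ = F/k = 4.32 / 0.17637 = 24.494 mm

24.5 mm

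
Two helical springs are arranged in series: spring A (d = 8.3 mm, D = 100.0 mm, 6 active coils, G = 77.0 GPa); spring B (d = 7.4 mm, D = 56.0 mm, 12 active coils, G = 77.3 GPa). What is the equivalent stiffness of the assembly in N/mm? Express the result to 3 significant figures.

4.90 N/mm

k_A = Gd⁴/(8D³N_a) = (77.0×10³)(8.3⁴)/(8·100.0³·6) = 7.6131 N/mm
k_B = Gd⁴/(8D³N_a) = (77.3×10³)(7.4⁴)/(8·56.0³·12) = 13.749 N/mm
Series: 1/k_eq = 1/7.6131 + 1/13.749 = 0.20409; k_eq = 4.8999 N/mm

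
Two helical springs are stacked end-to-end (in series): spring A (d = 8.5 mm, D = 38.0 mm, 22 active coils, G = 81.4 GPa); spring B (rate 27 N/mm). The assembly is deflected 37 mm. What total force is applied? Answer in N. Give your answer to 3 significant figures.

k_A = Gd⁴/(8D³N_a) = (81.4×10³)(8.5⁴)/(8·38.0³·22) = 43.998 N/mm
Series: 1/k_eq = 1/43.998 + 1/27 = 0.059765; k_eq = 16.732 N/mm
F = k_eq·δ = 16.732·37 = 619.09 N

619 N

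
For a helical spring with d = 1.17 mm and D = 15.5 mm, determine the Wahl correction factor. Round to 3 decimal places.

C = D/d = 15.5/1.17 = 13.2479
K_W = (4C−1)/(4C−4) + 0.615/C = 51.991/48.991 + 0.0464 = 1.1077

1.108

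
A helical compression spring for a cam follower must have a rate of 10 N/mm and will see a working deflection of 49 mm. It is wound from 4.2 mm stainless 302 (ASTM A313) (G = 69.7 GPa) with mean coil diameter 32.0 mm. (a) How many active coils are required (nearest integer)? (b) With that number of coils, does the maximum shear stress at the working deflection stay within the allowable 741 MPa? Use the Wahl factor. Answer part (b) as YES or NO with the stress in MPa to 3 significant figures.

N_a = Gd⁴/(8D³k) = (69.7×10³)(4.2⁴)/(8·32.0³·10) = 8.274 → N_a = 8
Actual rate k = Gd⁴/(8D³·8) = 10.342 N/mm
Working load F = kδ = 10.342·49 = 506.75 N
C = 32.0/4.2 = 7.6190; K_W = (4C−1)/(4C−4)+0.615/C = 1.1940
τ_max = K_W·8FD/(πd³) = 1.1940·557.36 = 665.51 MPa
τ_max ≤ 741 MPa → acceptable

(a) 8 coils; (b) YES, τ_max = 666 MPa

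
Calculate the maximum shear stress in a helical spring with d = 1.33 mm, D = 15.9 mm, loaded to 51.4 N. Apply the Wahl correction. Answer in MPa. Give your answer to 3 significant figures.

Spring index C = D/d = 15.9/1.33 = 11.9549
K_W = (4C−1)/(4C−4) + 0.615/C = 46.820/43.820 + 0.0514 = 1.1199
τ₀ = 8FD/(πd³) = 8·51.4·15.9/(π·1.33³) = 6538.08/7.391 = 884.6 MPa
τ_max = K·τ₀ = 1.1199 × 884.6 = 990.67 MPa

991 MPa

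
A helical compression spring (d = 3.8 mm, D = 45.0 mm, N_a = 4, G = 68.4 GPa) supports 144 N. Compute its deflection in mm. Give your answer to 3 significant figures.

29.4 mm

k = Gd⁴/(8D³N_a) = (68.4×10³)(3.8⁴)/(8·45.0³·4) = 4.8911 N/mm
δ = F/k = 144 / 4.8911 = 29.441 mm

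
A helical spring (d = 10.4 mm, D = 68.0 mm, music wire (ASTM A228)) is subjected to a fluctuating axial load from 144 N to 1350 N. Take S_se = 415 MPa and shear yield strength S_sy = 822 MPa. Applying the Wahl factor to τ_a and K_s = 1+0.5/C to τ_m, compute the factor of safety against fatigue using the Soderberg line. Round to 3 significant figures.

2.35

C = D/d = 68.0/10.4 = 6.5385; K_W = (4C−1)/(4C−4)+0.615/C = 1.2295; K_s = 1+0.5/C = 1.0765
F_a = (F_max−F_min)/2 = 603 N; F_m = (F_max+F_min)/2 = 747 N
τ_a = K_W·8F_aD/(πd³) = 1.2295 × 92.825 = 114.13 MPa
τ_m = K_s·8F_mD/(πd³) = 1.0765 × 114.99 = 123.79 MPa
Soderberg: 1/n_f = τ_a/S_se + τ_m/S_sy = 114.13/415 + 123.79/822 = 0.27500 + 0.15059 = 0.42559
n_f = 1/0.42559 = 2.35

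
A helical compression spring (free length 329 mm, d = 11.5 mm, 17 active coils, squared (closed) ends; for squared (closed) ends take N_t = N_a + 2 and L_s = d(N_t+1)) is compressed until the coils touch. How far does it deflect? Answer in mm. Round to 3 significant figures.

99.0 mm

N_t = 19; L_s = 11.5·20 = 230 mm
δ_solid = L₀ − L_s = 329 − 230 = 99 mm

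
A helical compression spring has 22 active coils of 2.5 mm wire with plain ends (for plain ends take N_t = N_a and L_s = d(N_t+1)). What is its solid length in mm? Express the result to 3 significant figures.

57.5 mm

plain ends: N_t = N_a = 22
L_s = d·(N_t+1) = 2.5 × 23 = 57.5 mm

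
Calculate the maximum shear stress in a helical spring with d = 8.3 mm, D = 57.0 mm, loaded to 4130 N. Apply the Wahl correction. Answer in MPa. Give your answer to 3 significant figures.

1280 MPa

Spring index C = D/d = 57.0/8.3 = 6.8675
K_W = (4C−1)/(4C−4) + 0.615/C = 26.470/23.470 + 0.0896 = 1.2174
τ₀ = 8FD/(πd³) = 8·4130·57.0/(π·8.3³) = 1.88328e+06/1796.3 = 1048.4 MPa
τ_max = K·τ₀ = 1.2174 × 1048.4 = 1276.3 MPa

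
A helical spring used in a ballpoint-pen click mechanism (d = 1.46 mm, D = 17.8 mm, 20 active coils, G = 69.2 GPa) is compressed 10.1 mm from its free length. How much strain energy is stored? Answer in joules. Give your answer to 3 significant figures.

k = Gd⁴/(8D³N_a) = (69.2×10³)(1.46⁴)/(8·17.8³·20) = 0.34845 N/mm
U = ½kδ² = 0.5 × 0.34845 × 10.1² = 17.773 N·mm = 0.017773 J

0.0178 J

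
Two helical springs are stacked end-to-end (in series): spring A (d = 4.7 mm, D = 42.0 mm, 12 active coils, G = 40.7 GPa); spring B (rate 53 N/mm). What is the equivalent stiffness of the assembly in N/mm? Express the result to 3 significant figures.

k_A = Gd⁴/(8D³N_a) = (40.7×10³)(4.7⁴)/(8·42.0³·12) = 2.7923 N/mm
Series: 1/k_eq = 1/2.7923 + 1/53 = 0.37699; k_eq = 2.6526 N/mm

2.65 N/mm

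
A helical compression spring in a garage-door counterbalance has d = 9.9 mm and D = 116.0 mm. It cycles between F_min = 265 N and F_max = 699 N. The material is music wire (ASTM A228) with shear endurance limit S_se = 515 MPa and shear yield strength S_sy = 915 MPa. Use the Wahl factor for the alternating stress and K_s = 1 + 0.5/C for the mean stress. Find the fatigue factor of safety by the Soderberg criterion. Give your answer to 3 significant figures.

C = D/d = 116.0/9.9 = 11.7172; K_W = (4C−1)/(4C−4)+0.615/C = 1.1225; K_s = 1+0.5/C = 1.0427
F_a = (F_max−F_min)/2 = 217 N; F_m = (F_max+F_min)/2 = 482 N
τ_a = K_W·8F_aD/(πd³) = 1.1225 × 66.062 = 74.153 MPa
τ_m = K_s·8F_mD/(πd³) = 1.0427 × 146.74 = 153 MPa
Soderberg: 1/n_f = τ_a/S_se + τ_m/S_sy = 74.153/515 + 153/915 = 0.14399 + 0.16721 = 0.3112
n_f = 1/0.3112 = 3.213

3.21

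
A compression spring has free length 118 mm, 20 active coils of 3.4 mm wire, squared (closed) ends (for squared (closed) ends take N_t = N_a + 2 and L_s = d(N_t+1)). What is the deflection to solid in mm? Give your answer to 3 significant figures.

39.8 mm

N_t = 22; L_s = 3.4·23 = 78.2 mm
δ_solid = L₀ − L_s = 118 − 78.2 = 39.8 mm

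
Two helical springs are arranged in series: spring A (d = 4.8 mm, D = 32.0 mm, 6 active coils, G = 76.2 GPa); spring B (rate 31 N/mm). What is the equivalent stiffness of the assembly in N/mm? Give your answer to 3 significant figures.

14.1 N/mm

k_A = Gd⁴/(8D³N_a) = (76.2×10³)(4.8⁴)/(8·32.0³·6) = 25.717 N/mm
Series: 1/k_eq = 1/25.717 + 1/31 = 0.071142; k_eq = 14.056 N/mm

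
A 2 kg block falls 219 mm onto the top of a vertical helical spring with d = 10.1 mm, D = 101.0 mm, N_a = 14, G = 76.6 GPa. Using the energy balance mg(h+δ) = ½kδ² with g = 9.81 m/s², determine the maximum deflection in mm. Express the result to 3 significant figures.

k = Gd⁴/(8D³N_a) = (76.6×10³)(10.1⁴)/(8·101.0³·14) = 6.9077 N/mm
W = mg = 2 × 9.81 = 19.62 N
½kδ² − Wδ − Wh = 0 → δ = (W + √(W² + 2kWh))/k
δ = (19.62 + √(384.94 + 59361.6))/6.9077 = (19.62 + 244.43)/6.9077 = 38.226 mm

38.2 mm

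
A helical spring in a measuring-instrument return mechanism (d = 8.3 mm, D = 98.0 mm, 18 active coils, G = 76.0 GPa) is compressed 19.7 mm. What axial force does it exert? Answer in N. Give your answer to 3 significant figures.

52.4 N

k = Gd⁴/(8D³N_a) = (76.0×10³)(8.3⁴)/(8·98.0³·18) = 2.6612 N/mm
F = k·δ = 2.6612 × 19.7 = 52.427 N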